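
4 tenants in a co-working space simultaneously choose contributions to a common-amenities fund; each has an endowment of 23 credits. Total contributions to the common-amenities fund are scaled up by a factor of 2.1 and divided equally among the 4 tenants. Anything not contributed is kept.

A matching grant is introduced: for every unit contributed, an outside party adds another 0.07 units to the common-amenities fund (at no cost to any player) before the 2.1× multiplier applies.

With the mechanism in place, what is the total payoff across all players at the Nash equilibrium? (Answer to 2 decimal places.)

Even with the mechanism, each unit contributed returns only 2.1 × 1.07 / 4 = 0.5618 per unit of net cost, so contributing nothing is still dominant.
At the Nash equilibrium no one contributes; group total payoff = 4 × 23 = 92.

92.00 credits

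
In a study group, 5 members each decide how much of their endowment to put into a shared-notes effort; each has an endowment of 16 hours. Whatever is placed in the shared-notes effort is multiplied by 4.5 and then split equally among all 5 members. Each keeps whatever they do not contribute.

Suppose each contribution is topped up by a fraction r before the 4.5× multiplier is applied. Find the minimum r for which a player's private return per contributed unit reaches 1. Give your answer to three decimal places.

0.111

With matching at rate r, one contributed unit becomes (1 + r) in the shared-notes effort and returns 4.5 × (1 + r) / 5 to the contributor.
Setting this equal to 1: 1 + r = 5/4.5 = 1.1111.
So the minimum matching rate is r = 1.1111 − 1 = 0.111.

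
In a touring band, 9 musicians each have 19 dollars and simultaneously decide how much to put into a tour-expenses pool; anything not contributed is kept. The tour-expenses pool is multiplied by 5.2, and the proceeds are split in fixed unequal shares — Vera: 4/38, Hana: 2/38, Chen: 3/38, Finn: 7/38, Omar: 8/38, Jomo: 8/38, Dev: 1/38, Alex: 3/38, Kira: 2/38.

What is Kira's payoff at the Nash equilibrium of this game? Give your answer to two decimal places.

A player with share s gets back 5.2·s per unit contributed, so full contribution is dominant for anyone with s > 1/5.2 = 0.1923 and zero contribution is dominant for anyone below.
Omar and Jomo clear that bar, contributing 19 each; the remaining 7 contribute 0. Total contributed: 38.
Kira keeps 19 and receives 5.2 × 38 × 2/38 = 10.40 from the tour-expenses pool, for a payoff of 29.40.

29.40 dollars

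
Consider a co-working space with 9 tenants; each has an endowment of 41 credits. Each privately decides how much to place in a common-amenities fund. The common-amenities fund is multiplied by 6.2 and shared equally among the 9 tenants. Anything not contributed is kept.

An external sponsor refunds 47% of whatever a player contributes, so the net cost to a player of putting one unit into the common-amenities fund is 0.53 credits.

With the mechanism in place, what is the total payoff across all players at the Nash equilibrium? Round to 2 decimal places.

With the mechanism, a contributed unit returns (6.2/9) / 0.53 = 1.2998 per unit of net cost to the contributor — now above 1 — so contributing fully is weakly dominant for every player.
So the Nash equilibrium is full contribution by all 9; the group earns 9 × (41 × 0.47 + 6.2 × 41) = 2461.23.

2461.23 credits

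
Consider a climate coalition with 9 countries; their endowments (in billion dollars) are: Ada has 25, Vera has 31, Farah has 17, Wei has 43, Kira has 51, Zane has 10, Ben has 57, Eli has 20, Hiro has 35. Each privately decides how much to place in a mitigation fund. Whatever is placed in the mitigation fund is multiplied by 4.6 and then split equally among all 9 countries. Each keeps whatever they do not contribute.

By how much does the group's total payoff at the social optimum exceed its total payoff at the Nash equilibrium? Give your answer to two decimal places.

The private return per contributed unit is 4.6/9 = 0.5111 < 1 for every player regardless of endowment, so the Nash equilibrium is zero contribution and the group total is Σ E_j = 25 + 31 + 17 + 43 + 51 + 10 + 57 + 20 + 35 = 289.
Each contributed unit returns 4.600 to the group, so the social optimum is full contribution by everyone: group total = 4.600 × 289 = 1329.40.
Efficiency loss = (4.600 − 1) × 289 = 1040.40.

1040.40 billion dollars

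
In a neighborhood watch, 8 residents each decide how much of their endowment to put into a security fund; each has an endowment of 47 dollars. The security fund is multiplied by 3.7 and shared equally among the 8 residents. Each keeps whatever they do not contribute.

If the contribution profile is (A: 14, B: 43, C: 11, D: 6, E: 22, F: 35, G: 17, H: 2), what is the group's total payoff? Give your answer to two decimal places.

Total contributed: 14 + 43 + 11 + 6 + 22 + 35 + 17 + 2 = 150; total kept: 8 × 47 − 150 = 226.
The security fund pays out 3.7 × 150 = 555.00 in aggregate.
Group total = 226 + 555.00 = 781.00.

781.00 dollars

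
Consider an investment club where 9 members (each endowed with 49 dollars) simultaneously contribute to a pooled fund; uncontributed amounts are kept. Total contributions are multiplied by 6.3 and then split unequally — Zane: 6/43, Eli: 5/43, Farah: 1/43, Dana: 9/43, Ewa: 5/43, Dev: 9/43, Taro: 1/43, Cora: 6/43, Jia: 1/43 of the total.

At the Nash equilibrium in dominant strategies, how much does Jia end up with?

63.36 dollars

Each unit j contributes comes back to j as 6.3 × (j's share), so j prefers to contribute only if that share exceeds 1/6.3 = 0.1587; otherwise keeping the unit dominates.
The shares above 0.1587 belong to Dana and Dev, contributing 49 each; the remaining 7 contribute 0. Total contributed: 98.
Jia keeps 49 and receives 6.3 × 98 × 1/43 = 14.36 from the pooled fund, for a payoff of 63.36.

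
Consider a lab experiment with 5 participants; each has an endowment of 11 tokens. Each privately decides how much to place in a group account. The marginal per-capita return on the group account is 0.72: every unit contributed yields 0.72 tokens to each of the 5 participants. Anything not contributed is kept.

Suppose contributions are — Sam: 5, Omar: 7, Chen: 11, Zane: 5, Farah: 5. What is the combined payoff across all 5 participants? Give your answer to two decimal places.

140.80 tokens

Total contributed: 5 + 7 + 11 + 5 + 5 = 33; total kept: 5 × 11 − 33 = 22.
The group account pays out 0.72 × 5 × 33 = 118.80 in aggregate.
Group total = 22 + 118.80 = 140.80.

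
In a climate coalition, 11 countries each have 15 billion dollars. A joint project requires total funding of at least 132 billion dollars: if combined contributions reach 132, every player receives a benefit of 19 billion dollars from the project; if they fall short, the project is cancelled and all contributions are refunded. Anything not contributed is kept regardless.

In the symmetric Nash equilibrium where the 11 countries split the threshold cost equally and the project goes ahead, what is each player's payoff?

Equal share of the threshold: 132/11 = 12.
At this profile no one gains by cutting their contribution: any cut drops the total below 132, the project is cancelled, contributions are refunded, and the deviator ends with 15, which is less than 15 − 12 + 19 = 22. Contributing more than 12 just wastes the excess. So contributing exactly 12 is a best response.
Each player's payoff: 15 − 12 + 19 = 22.

22 billion dollars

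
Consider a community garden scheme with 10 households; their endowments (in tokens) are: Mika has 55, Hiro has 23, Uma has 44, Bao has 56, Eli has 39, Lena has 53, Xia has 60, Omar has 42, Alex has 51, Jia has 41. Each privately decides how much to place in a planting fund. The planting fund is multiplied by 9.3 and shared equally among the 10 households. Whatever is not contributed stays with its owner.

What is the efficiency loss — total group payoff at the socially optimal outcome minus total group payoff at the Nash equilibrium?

The private return per contributed unit is 9.3/10 = 0.9300 < 1 for every player regardless of endowment, so the Nash equilibrium is zero contribution and the group total is Σ E_j = 55 + 23 + 44 + 56 + 39 + 53 + 60 + 42 + 51 + 41 = 464.
Each contributed unit returns 9.300 to the group, so the social optimum is full contribution by everyone: group total = 9.300 × 464 = 4315.20.
Efficiency loss = (9.300 − 1) × 464 = 3851.20.

3851.20 tokens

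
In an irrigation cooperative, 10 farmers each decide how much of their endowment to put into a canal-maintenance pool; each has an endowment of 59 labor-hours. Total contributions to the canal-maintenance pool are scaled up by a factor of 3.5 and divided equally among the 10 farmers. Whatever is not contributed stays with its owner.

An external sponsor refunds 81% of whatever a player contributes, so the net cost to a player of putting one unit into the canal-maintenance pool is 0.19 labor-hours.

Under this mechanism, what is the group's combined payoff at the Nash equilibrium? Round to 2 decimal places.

The effective private return per unit is now (3.5/10) / 0.19 = 1.8421 > 1, so every player's dominant strategy flips to full contribution.
So the Nash equilibrium is full contribution by all 10; the group earns 10 × (59 × 0.81 + 3.5 × 59) = 2542.90.

2542.90 labor-hours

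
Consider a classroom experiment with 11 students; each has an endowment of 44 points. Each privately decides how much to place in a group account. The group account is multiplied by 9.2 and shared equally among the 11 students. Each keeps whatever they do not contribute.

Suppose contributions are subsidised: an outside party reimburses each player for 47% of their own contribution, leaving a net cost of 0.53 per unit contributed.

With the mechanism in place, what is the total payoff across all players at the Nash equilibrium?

Under the mechanism each unit contributed yields (9.2/11) / 0.53 = 1.5780 back to its contributor per unit of net cost, which exceeds 1, making full contribution the dominant choice for everyone.
At the Nash equilibrium everyone contributes 44. Group total payoff = 11 × (44 × 0.47 + 9.2 × 44) = 4680.28.

4680.28 points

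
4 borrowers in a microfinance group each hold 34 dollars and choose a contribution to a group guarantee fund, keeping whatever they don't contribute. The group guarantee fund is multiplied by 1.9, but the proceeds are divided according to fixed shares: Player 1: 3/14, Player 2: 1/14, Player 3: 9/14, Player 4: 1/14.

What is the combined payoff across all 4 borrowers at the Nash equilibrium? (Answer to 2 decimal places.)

166.60 dollars

For player j, contributing a unit is worthwhile iff 1.9 × (j's share) ≥ 1, i.e. iff j's share is at least 0.5263.
The only share above 0.5263 is Player 3's 9/14, contributing 34; the remaining 3 contribute 0. Total contributed: 34.
The group guarantee fund pays out 1.9 × 34 = 64.60 in total (split across the unequal shares, but the aggregate is all that matters for the group sum).
The 3 free-riders keep 34 each, adding 102. Group total = 102 + 64.60 = 166.60.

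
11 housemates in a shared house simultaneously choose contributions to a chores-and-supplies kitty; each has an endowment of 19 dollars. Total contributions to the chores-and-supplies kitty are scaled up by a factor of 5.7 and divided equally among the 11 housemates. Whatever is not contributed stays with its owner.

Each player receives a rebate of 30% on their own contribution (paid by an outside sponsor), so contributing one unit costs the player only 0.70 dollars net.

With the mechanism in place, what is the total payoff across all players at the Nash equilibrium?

209.00 dollars

With the mechanism, a contributed unit returns (5.7/11) / 0.70 = 0.7403 per unit of net cost — still below 1 — so contributing 0 remains dominant for every player.
Everyone keeps their endowment and the group total is 11 × 19 = 209.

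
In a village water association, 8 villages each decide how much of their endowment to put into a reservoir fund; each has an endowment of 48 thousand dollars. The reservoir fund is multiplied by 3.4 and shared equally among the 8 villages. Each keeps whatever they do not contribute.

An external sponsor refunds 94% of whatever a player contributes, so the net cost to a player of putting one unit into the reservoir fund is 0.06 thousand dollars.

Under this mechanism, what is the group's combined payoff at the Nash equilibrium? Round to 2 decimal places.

With the mechanism, a contributed unit returns (3.4/8) / 0.06 = 7.0833 per unit of net cost to the contributor — now above 1 — so contributing fully is weakly dominant for every player.
At the Nash equilibrium everyone contributes 48. Group total payoff = 8 × (48 × 0.94 + 3.4 × 48) = 1666.56.

1666.56 thousand dollars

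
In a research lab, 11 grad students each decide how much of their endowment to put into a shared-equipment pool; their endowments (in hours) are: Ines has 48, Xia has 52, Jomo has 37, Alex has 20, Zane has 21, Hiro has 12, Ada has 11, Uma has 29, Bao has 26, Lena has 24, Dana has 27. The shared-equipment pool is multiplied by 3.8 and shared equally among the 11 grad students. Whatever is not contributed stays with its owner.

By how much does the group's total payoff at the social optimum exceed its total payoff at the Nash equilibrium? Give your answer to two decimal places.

The private return per contributed unit is 3.8/11 = 0.3455 < 1 for every player regardless of endowment, so the Nash equilibrium is zero contribution and the group total is Σ E_j = 48 + 52 + 37 + 20 + 21 + 12 + 11 + 29 + 26 + 24 + 27 = 307.
Each contributed unit returns 3.800 to the group, so the social optimum is full contribution by everyone: group total = 3.800 × 307 = 1166.60.
Efficiency loss = (3.800 − 1) × 307 = 859.60.

859.60 hours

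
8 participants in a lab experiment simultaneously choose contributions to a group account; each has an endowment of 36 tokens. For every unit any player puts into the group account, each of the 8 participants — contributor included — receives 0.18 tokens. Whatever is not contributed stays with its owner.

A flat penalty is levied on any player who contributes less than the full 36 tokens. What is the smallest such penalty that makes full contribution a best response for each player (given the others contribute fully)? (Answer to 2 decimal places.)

Given the others contribute fully, the best deviation is to contribute 0 (any partial contribution still incurs the fine and gives up units whose private return 0.18 is below 1).
Deviating from 36 to 0 saves 36 tokens but forfeits the deviator's share of the drop in the group account: 0.18 × 36 = 6.48.
So the deviation gain is 36 − 6.48 = 29.52, and the fine must be at least 29.52 tokens to wipe it out.

29.52 tokens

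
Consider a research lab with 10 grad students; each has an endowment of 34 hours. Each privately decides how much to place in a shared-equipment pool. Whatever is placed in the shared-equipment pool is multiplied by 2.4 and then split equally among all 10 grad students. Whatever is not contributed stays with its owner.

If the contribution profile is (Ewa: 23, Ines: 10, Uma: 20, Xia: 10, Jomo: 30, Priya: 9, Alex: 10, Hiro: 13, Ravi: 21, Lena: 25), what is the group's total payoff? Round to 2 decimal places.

579.40 hours

Total contributed: 23 + 10 + 20 + 10 + 30 + 9 + 10 + 13 + 21 + 25 = 171; total kept: 10 × 34 − 171 = 169.
The shared-equipment pool pays out 2.4 × 171 = 410.40 in aggregate.
Group total = 169 + 410.40 = 579.40.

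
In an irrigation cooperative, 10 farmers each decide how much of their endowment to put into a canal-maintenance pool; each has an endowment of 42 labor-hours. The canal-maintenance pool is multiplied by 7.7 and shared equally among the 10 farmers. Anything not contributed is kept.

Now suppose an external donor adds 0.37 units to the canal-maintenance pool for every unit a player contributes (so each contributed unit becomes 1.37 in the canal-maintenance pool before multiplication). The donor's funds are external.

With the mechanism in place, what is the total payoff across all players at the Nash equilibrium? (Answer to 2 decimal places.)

4430.58 labor-hours

The effective private return per unit is now 7.7 × 1.37 / 10 = 1.0549 > 1, so every player's dominant strategy flips to full contribution.
At the Nash equilibrium everyone contributes 42. Group total payoff = 7.7 × 1.37 × 420 = 4430.58.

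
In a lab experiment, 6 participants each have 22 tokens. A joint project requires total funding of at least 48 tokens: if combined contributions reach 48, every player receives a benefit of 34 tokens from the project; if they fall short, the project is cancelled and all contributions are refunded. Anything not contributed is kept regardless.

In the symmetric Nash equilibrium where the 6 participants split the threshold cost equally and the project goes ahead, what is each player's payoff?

Equal share of the threshold: 48/6 = 8.
At this profile no one gains by cutting their contribution: any cut drops the total below 48, the project is cancelled, contributions are refunded, and the deviator ends with 22, which is less than 22 − 8 + 34 = 48. Contributing more than 8 just wastes the excess. So contributing exactly 8 is a best response.
Each player's payoff: 22 − 8 + 34 = 48.

48 tokens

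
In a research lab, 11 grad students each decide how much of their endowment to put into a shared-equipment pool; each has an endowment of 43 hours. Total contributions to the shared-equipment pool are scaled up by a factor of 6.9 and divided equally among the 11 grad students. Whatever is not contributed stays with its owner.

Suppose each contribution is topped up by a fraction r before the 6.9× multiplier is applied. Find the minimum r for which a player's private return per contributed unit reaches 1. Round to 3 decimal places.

0.594

With matching at rate r, one contributed unit becomes (1 + r) in the shared-equipment pool and returns 6.9 × (1 + r) / 11 to the contributor.
Setting this equal to 1: 1 + r = 11/6.9 = 1.5942.
So the minimum matching rate is r = 1.5942 − 1 = 0.594.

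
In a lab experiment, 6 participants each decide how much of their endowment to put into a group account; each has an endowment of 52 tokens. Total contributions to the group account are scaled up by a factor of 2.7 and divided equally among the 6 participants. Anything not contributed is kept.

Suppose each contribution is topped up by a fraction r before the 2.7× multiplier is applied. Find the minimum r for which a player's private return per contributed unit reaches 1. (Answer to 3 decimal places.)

1.222

With matching at rate r, one contributed unit becomes (1 + r) in the group account and returns 2.7 × (1 + r) / 6 to the contributor.
Setting this equal to 1: 1 + r = 6/2.7 = 2.2222.
So the minimum matching rate is r = 2.2222 − 1 = 1.222.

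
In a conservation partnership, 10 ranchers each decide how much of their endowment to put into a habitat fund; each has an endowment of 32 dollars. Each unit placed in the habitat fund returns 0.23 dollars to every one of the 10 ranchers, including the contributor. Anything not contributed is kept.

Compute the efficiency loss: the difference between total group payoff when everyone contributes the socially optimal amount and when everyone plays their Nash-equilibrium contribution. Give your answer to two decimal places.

The private return per contributed unit is 0.23 < 1, so contributing 0 is dominant for every player. At the Nash equilibrium everyone keeps their 32, and the group total is 10 × 32 = 320.
Each contributed unit returns 2.300 to the group as a whole (0.23 to each of 10 players), which exceeds 1, so the social optimum is full contribution: group total = 2.300 × 320 = 736.00.
Efficiency loss = 736.00 − 320 = 416.00.

416.00 dollars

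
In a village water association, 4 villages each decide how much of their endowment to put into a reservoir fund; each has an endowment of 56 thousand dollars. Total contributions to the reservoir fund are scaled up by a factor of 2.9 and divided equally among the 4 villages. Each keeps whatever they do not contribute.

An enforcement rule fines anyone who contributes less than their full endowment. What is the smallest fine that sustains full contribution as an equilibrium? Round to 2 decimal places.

15.40 thousand dollars

Given the others contribute fully, the best deviation is to contribute 0 (any partial contribution still incurs the fine and gives up units whose private return 0.7250 is below 1).
Deviating from 56 to 0 saves 56 thousand dollars but forfeits the deviator's share of the drop in the reservoir fund: 2.9/4 × 56 = 40.60.
So the deviation gain is 56 − 40.60 = 15.40, and the fine must be at least 15.40 thousand dollars to wipe it out.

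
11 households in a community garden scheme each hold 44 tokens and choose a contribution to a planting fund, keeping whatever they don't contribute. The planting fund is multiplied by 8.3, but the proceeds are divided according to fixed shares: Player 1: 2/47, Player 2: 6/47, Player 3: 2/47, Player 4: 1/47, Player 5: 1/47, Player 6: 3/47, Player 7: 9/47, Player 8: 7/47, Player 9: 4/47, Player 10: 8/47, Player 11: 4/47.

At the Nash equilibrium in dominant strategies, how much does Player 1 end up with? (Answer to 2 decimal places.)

106.16 tokens

A player with share s gets back 8.3·s per unit contributed, so full contribution is dominant for anyone with s > 1/8.3 = 0.1205 and zero contribution is dominant for anyone below.
Player 2, Player 7, Player 8 and Player 10 are above the threshold, contributing 44 each; the remaining 7 contribute 0. Total contributed: 176.
Player 1 keeps 44 and receives 8.3 × 176 × 2/47 = 62.16 from the planting fund, for a payoff of 106.16.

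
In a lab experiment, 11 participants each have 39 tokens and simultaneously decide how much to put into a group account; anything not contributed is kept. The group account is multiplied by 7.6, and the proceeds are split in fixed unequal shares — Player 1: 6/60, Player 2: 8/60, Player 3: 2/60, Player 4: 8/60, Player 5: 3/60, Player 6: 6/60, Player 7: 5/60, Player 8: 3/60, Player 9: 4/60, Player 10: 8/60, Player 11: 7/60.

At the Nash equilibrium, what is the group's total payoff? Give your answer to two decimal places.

For player j, contributing a unit is worthwhile iff 7.6 × (j's share) ≥ 1, i.e. iff j's share is at least 0.1316.
The shares above 0.1316 belong to Player 2, Player 4 and Player 10, contributing 39 each; the remaining 8 contribute 0. Total contributed: 117.
The group account pays out 7.6 × 117 = 889.20 in total (split across the unequal shares, but the aggregate is all that matters for the group sum).
The 8 free-riders keep 39 each, adding 312. Group total = 312 + 889.20 = 1201.20.

1201.20 tokens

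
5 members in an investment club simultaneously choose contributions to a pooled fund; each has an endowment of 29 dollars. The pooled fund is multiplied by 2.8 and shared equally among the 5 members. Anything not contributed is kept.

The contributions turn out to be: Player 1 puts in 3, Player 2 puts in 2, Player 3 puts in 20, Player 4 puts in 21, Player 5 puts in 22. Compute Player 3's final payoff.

Total contributed: 3 + 2 + 20 + 21 + 22 = 68.
Each receives 2.8 × 68 / 5 = 38.08 from the pooled fund.
Player 3 keeps 29 − 20 = 9, so Player 3's payoff is 9 + 38.08 = 47.08.

47.08 dollars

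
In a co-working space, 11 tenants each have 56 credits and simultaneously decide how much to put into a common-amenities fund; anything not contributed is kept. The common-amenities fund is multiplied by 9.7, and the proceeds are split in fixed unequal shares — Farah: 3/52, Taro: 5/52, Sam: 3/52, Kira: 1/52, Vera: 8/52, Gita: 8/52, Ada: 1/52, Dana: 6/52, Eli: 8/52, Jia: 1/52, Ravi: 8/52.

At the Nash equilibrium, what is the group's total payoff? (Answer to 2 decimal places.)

For player j, contributing a unit is worthwhile iff 9.7 × (j's share) ≥ 1, i.e. iff j's share is at least 0.1031.
Vera, Gita, Dana, Eli and Ravi clear that bar, contributing 56 each; the remaining 6 contribute 0. Total contributed: 280.
The common-amenities fund pays out 9.7 × 280 = 2716.00 in total (split across the unequal shares, but the aggregate is all that matters for the group sum).
The 6 free-riders keep 56 each, adding 336. Group total = 336 + 2716.00 = 3052.00.

3052.00 credits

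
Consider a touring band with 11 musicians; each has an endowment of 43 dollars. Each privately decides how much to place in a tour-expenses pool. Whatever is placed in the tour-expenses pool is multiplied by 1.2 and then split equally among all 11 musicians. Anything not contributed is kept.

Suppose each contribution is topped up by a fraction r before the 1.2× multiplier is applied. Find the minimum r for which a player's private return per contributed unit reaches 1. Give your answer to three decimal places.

8.167

With matching at rate r, one contributed unit becomes (1 + r) in the tour-expenses pool and returns 1.2 × (1 + r) / 11 to the contributor.
Setting this equal to 1: 1 + r = 11/1.2 = 9.1667.
So the minimum matching rate is r = 9.1667 − 1 = 8.167.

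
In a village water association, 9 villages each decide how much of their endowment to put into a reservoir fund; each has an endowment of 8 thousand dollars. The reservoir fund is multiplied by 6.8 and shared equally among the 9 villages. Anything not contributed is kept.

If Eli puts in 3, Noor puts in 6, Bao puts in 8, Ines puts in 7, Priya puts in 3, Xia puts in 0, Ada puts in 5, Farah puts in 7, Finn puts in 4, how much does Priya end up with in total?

Total contributed: 3 + 6 + 8 + 7 + 3 + 0 + 5 + 7 + 4 = 43.
Each receives 6.8 × 43 / 9 = 32.49 from the reservoir fund.
Priya keeps 8 − 3 = 5, so Priya's payoff is 5 + 32.49 = 37.49.

37.49 thousand dollars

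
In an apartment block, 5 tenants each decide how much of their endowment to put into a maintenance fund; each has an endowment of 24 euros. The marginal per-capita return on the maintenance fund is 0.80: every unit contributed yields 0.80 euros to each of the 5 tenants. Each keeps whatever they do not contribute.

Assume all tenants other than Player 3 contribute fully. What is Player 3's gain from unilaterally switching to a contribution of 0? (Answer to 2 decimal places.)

4.80 euros

Switching from a contribution of 24 to 0 lets Player 3 keep an extra 24 euros, but lowers the maintenance fund by 24, which costs Player 3 their own share of that drop: 0.80 × 24 = 19.20.
Net gain = 24 − 19.20 = 4.80. The private return per contributed unit (0.80) is below 1, so free-riding is indeed the best response regardless of what the others do.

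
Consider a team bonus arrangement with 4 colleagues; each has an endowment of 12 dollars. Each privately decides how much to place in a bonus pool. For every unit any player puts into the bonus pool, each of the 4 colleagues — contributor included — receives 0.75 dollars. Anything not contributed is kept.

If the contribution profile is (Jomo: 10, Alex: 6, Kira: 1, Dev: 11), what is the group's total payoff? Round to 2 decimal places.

104.00 dollars

Total contributed: 10 + 6 + 1 + 11 = 28; total kept: 4 × 12 − 28 = 20.
The bonus pool pays out 0.75 × 4 × 28 = 84.00 in aggregate.
Group total = 20 + 84.00 = 104.00.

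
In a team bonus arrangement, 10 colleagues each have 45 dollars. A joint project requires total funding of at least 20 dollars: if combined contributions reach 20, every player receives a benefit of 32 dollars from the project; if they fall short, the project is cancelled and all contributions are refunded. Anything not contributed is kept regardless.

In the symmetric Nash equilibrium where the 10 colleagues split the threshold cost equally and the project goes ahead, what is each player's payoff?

75 dollars

Equal share of the threshold: 20/10 = 2.
At this profile no one gains by cutting their contribution: any cut drops the total below 20, the project is cancelled, contributions are refunded, and the deviator ends with 45, which is less than 45 − 2 + 32 = 75. Contributing more than 2 just wastes the excess. So contributing exactly 2 is a best response.
Each player's payoff: 45 − 2 + 32 = 75.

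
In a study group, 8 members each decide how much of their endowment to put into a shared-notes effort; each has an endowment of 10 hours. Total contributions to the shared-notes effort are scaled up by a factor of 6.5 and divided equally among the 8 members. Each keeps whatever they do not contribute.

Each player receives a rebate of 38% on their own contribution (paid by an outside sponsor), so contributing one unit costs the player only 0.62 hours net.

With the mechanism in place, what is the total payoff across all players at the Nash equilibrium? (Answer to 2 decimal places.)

The effective private return per unit is now (6.5/8) / 0.62 = 1.3105 > 1, so every player's dominant strategy flips to full contribution.
So the Nash equilibrium is full contribution by all 8; the group earns 8 × (10 × 0.38 + 6.5 × 10) = 550.40.

550.40 hours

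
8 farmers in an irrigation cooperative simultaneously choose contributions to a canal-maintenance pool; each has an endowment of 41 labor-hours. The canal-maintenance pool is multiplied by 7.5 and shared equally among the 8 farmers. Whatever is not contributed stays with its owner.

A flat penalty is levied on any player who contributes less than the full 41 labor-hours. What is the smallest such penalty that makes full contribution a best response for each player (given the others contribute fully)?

2.56 labor-hours

Given the others contribute fully, the best deviation is to contribute 0 (any partial contribution still incurs the fine and gives up units whose private return 0.9375 is below 1).
Deviating from 41 to 0 saves 41 labor-hours but forfeits the deviator's share of the drop in the canal-maintenance pool: 7.5/8 × 41 = 38.44.
So the deviation gain is 41 − 38.44 = 2.56, and the fine must be at least 2.56 labor-hours to wipe it out.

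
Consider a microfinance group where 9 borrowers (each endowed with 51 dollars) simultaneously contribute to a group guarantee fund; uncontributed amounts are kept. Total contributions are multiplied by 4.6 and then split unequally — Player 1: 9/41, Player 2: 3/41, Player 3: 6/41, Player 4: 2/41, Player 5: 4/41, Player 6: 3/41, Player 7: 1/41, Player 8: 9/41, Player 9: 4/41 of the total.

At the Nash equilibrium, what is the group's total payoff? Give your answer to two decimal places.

Player j's private return per contributed unit is 4.6 × (j's share). Contributing is weakly dominant for j when that share is at least 1/4.6 = 0.2174, and contributing 0 is dominant otherwise.
Player 1 and Player 8 are above the threshold, contributing 51 each; the remaining 7 contribute 0. Total contributed: 102.
The group guarantee fund pays out 4.6 × 102 = 469.20 in total (split across the unequal shares, but the aggregate is all that matters for the group sum).
The 7 free-riders keep 51 each, adding 357. Group total = 357 + 469.20 = 826.20.

826.20 dollars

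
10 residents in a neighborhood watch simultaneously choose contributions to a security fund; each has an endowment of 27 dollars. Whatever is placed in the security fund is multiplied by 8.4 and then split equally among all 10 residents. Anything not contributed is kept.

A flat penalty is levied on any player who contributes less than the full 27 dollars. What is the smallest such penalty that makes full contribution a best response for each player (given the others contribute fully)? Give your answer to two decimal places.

Given the others contribute fully, the best deviation is to contribute 0 (any partial contribution still incurs the fine and gives up units whose private return 0.8400 is below 1).
Deviating from 27 to 0 saves 27 dollars but forfeits the deviator's share of the drop in the security fund: 8.4/10 × 27 = 22.68.
So the deviation gain is 27 − 22.68 = 4.32, and the fine must be at least 4.32 dollars to wipe it out.

4.32 dollars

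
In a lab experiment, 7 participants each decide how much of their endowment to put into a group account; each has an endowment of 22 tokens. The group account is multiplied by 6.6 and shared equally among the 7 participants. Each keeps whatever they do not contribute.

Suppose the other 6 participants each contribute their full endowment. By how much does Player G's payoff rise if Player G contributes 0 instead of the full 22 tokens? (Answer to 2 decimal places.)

Switching from a contribution of 22 to 0 lets Player G keep an extra 22 tokens, but lowers the group account by 22, which costs Player G their own share of that drop: 6.6/7 × 22 = 20.74.
Net gain = 22 − 20.74 = 1.26. The private return per contributed unit (0.9429) is below 1, so free-riding is indeed the best response regardless of what the others do.

1.26 tokens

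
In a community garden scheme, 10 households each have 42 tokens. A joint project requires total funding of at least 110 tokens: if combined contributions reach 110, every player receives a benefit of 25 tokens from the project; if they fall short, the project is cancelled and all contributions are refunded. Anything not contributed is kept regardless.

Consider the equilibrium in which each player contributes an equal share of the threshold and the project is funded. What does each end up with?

56 tokens

Equal share of the threshold: 110/10 = 11.
At this profile no one gains by cutting their contribution: any cut drops the total below 110, the project is cancelled, contributions are refunded, and the deviator ends with 42, which is less than 42 − 11 + 25 = 56. Contributing more than 11 just wastes the excess. So contributing exactly 11 is a best response.
Each player's payoff: 42 − 11 + 25 = 56.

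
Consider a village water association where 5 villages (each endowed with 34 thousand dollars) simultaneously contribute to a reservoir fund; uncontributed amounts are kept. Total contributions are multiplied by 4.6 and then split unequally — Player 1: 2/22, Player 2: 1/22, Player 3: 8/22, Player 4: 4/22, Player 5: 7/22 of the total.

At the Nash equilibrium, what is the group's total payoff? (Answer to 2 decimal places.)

414.80 thousand dollars

Each unit j contributes comes back to j as 4.6 × (j's share), so j prefers to contribute only if that share exceeds 1/4.6 = 0.2174; otherwise keeping the unit dominates.
Player 3 and Player 5 clear that bar, contributing 34 each; the remaining 3 contribute 0. Total contributed: 68.
The reservoir fund pays out 4.6 × 68 = 312.80 in total (split across the unequal shares, but the aggregate is all that matters for the group sum).
The 3 free-riders keep 34 each, adding 102. Group total = 102 + 312.80 = 414.80.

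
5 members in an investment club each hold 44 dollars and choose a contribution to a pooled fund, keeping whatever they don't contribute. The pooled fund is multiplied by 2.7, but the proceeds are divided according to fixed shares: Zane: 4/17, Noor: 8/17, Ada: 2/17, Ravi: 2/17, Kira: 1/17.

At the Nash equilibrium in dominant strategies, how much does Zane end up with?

For player j, contributing a unit is worthwhile iff 2.7 × (j's share) ≥ 1, i.e. iff j's share is at least 0.3704.
The only share above 0.3704 is Noor's 8/17, contributing 44; the remaining 4 contribute 0. Total contributed: 44.
Zane keeps 44 and receives 2.7 × 44 × 4/17 = 27.95 from the pooled fund, for a payoff of 71.95.

71.95 dollars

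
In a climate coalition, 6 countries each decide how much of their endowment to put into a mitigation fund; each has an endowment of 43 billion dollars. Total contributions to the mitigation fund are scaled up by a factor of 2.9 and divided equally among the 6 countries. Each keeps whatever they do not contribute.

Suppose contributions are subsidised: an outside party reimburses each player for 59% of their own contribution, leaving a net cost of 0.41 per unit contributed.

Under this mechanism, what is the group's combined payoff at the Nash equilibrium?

The effective private return per unit is now (2.9/6) / 0.41 = 1.1789 > 1, so every player's dominant strategy flips to full contribution.
So the Nash equilibrium is full contribution by all 6; the group earns 6 × (43 × 0.59 + 2.9 × 43) = 900.42.

900.42 billion dollars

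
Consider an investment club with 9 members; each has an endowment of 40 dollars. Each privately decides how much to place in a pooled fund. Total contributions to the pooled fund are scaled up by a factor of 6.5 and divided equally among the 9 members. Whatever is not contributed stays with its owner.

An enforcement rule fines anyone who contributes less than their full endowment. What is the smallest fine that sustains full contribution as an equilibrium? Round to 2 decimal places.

11.11 dollars

Given the others contribute fully, the best deviation is to contribute 0 (any partial contribution still incurs the fine and gives up units whose private return 0.7222 is below 1).
Deviating from 40 to 0 saves 40 dollars but forfeits the deviator's share of the drop in the pooled fund: 6.5/9 × 40 = 28.89.
So the deviation gain is 40 − 28.89 = 11.11, and the fine must be at least 11.11 dollars to wipe it out.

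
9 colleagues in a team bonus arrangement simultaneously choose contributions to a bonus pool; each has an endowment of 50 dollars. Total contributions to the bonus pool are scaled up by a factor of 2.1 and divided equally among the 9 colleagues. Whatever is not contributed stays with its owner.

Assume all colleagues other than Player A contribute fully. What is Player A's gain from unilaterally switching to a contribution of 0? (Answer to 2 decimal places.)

38.33 dollars

Switching from a contribution of 50 to 0 lets Player A keep an extra 50 dollars, but lowers the bonus pool by 50, which costs Player A their own share of that drop: 2.1/9 × 50 = 11.67.
Net gain = 50 − 11.67 = 38.33. The private return per contributed unit (0.2333) is below 1, so free-riding is indeed the best response regardless of what the others do.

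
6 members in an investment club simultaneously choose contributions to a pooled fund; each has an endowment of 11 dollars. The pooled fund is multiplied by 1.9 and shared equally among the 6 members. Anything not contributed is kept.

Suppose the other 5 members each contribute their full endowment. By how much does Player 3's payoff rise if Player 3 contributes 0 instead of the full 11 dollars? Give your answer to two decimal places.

7.52 dollars

Switching from a contribution of 11 to 0 lets Player 3 keep an extra 11 dollars, but lowers the pooled fund by 11, which costs Player 3 their own share of that drop: 1.9/6 × 11 = 3.48.
Net gain = 11 − 3.48 = 7.52. The private return per contributed unit (0.3167) is below 1, so free-riding is indeed the best response regardless of what the others do.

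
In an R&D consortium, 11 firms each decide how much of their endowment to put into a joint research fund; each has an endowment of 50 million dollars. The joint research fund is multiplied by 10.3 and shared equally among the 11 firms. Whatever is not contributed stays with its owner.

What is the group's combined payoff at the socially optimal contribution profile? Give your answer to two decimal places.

5665.00 million dollars

Each contributed unit returns 10.300 to the group as a whole (0.9364 to each of 11 players), which exceeds 1, so the social optimum is full contribution: group total = 10.300 × 550 = 5665.00.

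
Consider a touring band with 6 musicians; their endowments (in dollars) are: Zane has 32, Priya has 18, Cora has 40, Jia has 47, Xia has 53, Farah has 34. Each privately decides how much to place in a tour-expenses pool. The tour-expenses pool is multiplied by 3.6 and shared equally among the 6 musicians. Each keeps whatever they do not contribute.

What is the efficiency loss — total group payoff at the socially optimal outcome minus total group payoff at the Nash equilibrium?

The private return per contributed unit is 3.6/6 = 0.6000 < 1 for every player regardless of endowment, so the Nash equilibrium is zero contribution and the group total is Σ E_j = 32 + 18 + 40 + 47 + 53 + 34 = 224.
Each contributed unit returns 3.600 to the group, so the social optimum is full contribution by everyone: group total = 3.600 × 224 = 806.40.
Efficiency loss = (3.600 − 1) × 224 = 582.40.

582.40 dollars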